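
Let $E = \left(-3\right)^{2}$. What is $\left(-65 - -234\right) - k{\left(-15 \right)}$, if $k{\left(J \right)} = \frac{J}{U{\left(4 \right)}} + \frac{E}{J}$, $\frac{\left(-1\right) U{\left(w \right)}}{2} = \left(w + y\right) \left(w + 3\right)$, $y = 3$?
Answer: $\frac{83029}{490} \approx 169.45$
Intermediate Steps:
$U{\left(w \right)} = - 2 \left(3 + w\right)^{2}$ ($U{\left(w \right)} = - 2 \left(w + 3\right) \left(w + 3\right) = - 2 \left(3 + w\right) \left(3 + w\right) = - 2 \left(3 + w\right)^{2}$)
$E = 9$
$k{\left(J \right)} = \frac{9}{J} - \frac{J}{98}$ ($k{\left(J \right)} = \frac{J}{-18 - 48 - 2 \cdot 4^{2}} + \frac{9}{J} = \frac{J}{-18 - 48 - 32} + \frac{9}{J} = \frac{J}{-98} + \frac{9}{J} = J \left(- \frac{1}{98}\right) + \frac{9}{J} = - \frac{J}{98} + \frac{9}{J} = \frac{9}{J} - \frac{J}{98}$)
$\left(-65 - -234\right) - k{\left(-15 \right)} = \left(-65 - -234\right) - \left(\frac{9}{-15} - - \frac{15}{98}\right) = \left(-65 + 234\right) - \left(9 \left(- \frac{1}{15}\right) + \frac{15}{98}\right) = 169 - \left(- \frac{3}{5} + \frac{15}{98}\right) = 169 - - \frac{219}{490} = 169 + \frac{219}{490} = \frac{83029}{490}$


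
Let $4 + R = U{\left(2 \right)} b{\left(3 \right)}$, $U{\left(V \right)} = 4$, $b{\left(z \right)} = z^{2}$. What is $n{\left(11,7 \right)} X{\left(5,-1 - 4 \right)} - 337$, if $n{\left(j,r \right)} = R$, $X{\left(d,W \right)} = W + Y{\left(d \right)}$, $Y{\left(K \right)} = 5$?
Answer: $-337$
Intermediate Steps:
$X{\left(d,W \right)} = 5 + W$ ($X{\left(d,W \right)} = W + 5 = 5 + W$)
$R = 32$ ($R = -4 + 4 \cdot 3^{2} = -4 + 4 \cdot 9 = -4 + 36 = 32$)
$n{\left(j,r \right)} = 32$
$n{\left(11,7 \right)} X{\left(5,-1 - 4 \right)} - 337 = 32 \left(5 - 5\right) - 337 = 32 \cdot 0 - 337 = 0 - 337 = -337$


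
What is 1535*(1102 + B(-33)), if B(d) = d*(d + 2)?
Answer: 3261875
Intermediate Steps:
B(d) = d*(2 + d)
1535*(1102 + B(-33)) = 1535*(1102 - 33*(2 - 33)) = 1535*(1102 - 33*(-31)) = 1535*(1102 + 1023) = 1535*2125 = 3261875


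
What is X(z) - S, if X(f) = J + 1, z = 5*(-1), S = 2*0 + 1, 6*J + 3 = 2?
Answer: -⅙ ≈ -0.16667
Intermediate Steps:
J = -⅙ (J = -½ + (⅙)*2 = -½ + ⅓ = -⅙ ≈ -0.16667)
S = 1 (S = 0 + 1 = 1)
z = -5
X(f) = ⅚ (X(f) = -⅙ + 1 = ⅚)
X(z) - S = ⅚ - 1*1 = ⅚ - 1 = -⅙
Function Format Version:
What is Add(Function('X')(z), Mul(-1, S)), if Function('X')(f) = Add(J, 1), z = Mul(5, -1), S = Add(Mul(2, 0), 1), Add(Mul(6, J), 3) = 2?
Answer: Rational(-1, 6) ≈ -0.16667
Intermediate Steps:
J = Rational(-1, 6) (J = Add(Rational(-1, 2), Mul(Rational(1, 6), 2)) = Add(Rational(-1, 2), Rational(1, 3)) = Rational(-1, 6) ≈ -0.16667)
S = 1 (S = Add(0, 1) = 1)
z = -5
Function('X')(f) = Rational(5, 6) (Function('X')(f) = Add(Rational(-1, 6), 1) = Rational(5, 6))
Add(Function('X')(z), Mul(-1, S)) = Add(Rational(5, 6), Mul(-1, 1)) = Add(Rational(5, 6), -1) = Rational(-1, 6)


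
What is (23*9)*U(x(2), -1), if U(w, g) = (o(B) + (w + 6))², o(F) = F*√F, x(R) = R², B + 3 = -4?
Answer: -50301 - 28980*I*√7 ≈ -50301.0 - 76674.0*I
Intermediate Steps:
B = -7 (B = -3 - 4 = -7)
o(F) = F^(3/2)
U(w, g) = (6 + w - 7*I*√7)² (U(w, g) = ((-7)^(3/2) + (w + 6))² = (-7*I*√7 + (6 + w))² = (6 + w - 7*I*√7)²)
(23*9)*U(x(2), -1) = (23*9)*(6 + 2² - 7*I*√7)² = 207*(6 + 4 - 7*I*√7)² = 207*(10 - 7*I*√7)²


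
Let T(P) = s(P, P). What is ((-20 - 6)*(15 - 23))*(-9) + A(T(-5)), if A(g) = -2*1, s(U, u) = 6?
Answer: -1874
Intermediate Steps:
T(P) = 6
A(g) = -2
((-20 - 6)*(15 - 23))*(-9) + A(T(-5)) = ((-20 - 6)*(15 - 23))*(-9) - 2 = -26*(-8)*(-9) - 2 = 208*(-9) - 2 = -1872 - 2 = -1874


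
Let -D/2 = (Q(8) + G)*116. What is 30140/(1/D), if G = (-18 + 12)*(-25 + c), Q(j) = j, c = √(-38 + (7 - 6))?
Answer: -1104811840 + 41954880*I*√37 ≈ -1.1048e+9 + 2.552e+8*I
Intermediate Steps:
c = I*√37 (c = √(-38 + 1) = √(-37) = I*√37 ≈ 6.0828*I)
G = 150 - 6*I*√37 (G = (-18 + 12)*(-25 + I*√37) = -6*(-25 + I*√37) = 150 - 6*I*√37 ≈ 150.0 - 36.497*I)
D = -36656 + 1392*I*√37 (D = -2*(8 + (150 - 6*I*√37))*116 = -2*(158 - 6*I*√37)*116 = -2*(18328 - 696*I*√37) = -36656 + 1392*I*√37 ≈ -36656.0 + 8467.2*I)
30140/(1/D) = 30140/(1/(-36656 + 1392*I*√37)) = 30140*(-36656 + 1392*I*√37) = -1104811840 + 41954880*I*√37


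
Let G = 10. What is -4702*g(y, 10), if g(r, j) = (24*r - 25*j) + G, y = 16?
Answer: -677088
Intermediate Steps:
g(r, j) = 10 - 25*j + 24*r (g(r, j) = (24*r - 25*j) + 10 = (-25*j + 24*r) + 10 = 10 - 25*j + 24*r)
-4702*g(y, 10) = -4702*(10 - 25*10 + 24*16) = -4702*(10 - 250 + 384) = -4702*144 = -677088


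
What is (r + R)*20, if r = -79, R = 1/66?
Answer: -52130/33 ≈ -1579.7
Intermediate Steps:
R = 1/66 ≈ 0.015152
(r + R)*20 = (-79 + 1/66)*20 = -5213/66*20 = -52130/33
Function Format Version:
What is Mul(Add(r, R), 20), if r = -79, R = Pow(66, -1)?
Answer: Rational(-52130, 33) ≈ -1579.7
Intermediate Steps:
R = Rational(1, 66) ≈ 0.015152
Mul(Add(r, R), 20) = Mul(Add(-79, Rational(1, 66)), 20) = Mul(Rational(-5213, 66), 20) = Rational(-52130, 33)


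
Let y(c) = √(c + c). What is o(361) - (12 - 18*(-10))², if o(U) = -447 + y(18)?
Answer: -37305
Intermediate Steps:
y(c) = √2*√c (y(c) = √(2*c) = √2*√c)
o(U) = -441 (o(U) = -447 + √2*√18 = -447 + √2*(3*√2) = -447 + 6 = -441)
o(361) - (12 - 18*(-10))² = -441 - (12 - 18*(-10))² = -441 - (12 + 180)² = -441 - 1*192² = -441 - 1*36864 = -441 - 36864 = -37305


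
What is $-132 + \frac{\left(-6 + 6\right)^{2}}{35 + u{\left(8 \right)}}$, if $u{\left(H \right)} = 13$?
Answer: $-132$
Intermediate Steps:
$-132 + \frac{\left(-6 + 6\right)^{2}}{35 + u{\left(8 \right)}} = -132 + \frac{\left(-6 + 6\right)^{2}}{35 + 13} = -132 + \frac{0^{2}}{48} = -132 + \frac{1}{48} \cdot 0 = -132 + 0 = -132$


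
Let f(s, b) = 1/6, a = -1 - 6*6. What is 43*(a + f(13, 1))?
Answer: -9503/6 ≈ -1583.8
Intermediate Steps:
a = -37 (a = -1 - 36 = -37)
f(s, b) = 1/6
43*(a + f(13, 1)) = 43*(-37 + 1/6) = 43*(-221/6) = -9503/6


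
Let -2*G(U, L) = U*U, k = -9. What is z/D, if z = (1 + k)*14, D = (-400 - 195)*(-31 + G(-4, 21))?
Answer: -16/3315 ≈ -0.0048265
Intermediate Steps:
G(U, L) = -U**2/2 (G(U, L) = -U*U/2 = -U**2/2)
D = 23205 (D = (-400 - 195)*(-31 - 1/2*(-4)**2) = -595*(-31 - 1/2*16) = -595*(-31 - 8) = -595*(-39) = 23205)
z = -112 (z = (1 - 9)*14 = -8*14 = -112)
z/D = -112/23205 = -112*1/23205 = -16/3315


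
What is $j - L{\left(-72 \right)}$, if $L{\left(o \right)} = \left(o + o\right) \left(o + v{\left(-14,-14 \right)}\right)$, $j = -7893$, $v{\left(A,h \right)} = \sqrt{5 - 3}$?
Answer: $-18261 + 144 \sqrt{2} \approx -18057.0$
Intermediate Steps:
$v{\left(A,h \right)} = \sqrt{2}$
$L{\left(o \right)} = 2 o \left(o + \sqrt{2}\right)$ ($L{\left(o \right)} = \left(o + o\right) \left(o + \sqrt{2}\right) = 2 o \left(o + \sqrt{2}\right)$)
$j - L{\left(-72 \right)} = -7893 - 2 \left(-72\right) \left(-72 + \sqrt{2}\right) = -7893 - \left(10368 - 144 \sqrt{2}\right) = -18261 + 144 \sqrt{2}$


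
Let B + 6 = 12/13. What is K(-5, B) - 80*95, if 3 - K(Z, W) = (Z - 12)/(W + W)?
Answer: -1003025/132 ≈ -7598.7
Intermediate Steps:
B = -66/13 (B = -6 + 12/13 = -66/13 ≈ -5.0769)
K(Z, W) = 3 - (-12 + Z)/(2*W) (K(Z, W) = 3 - (Z - 12)/(W + W) = 3 - (-12 + Z)/(2*W))
K(-5, B) - 80*95 = (12 - 1*(-5) + 6*(-66/13))/(2*(-66/13)) - 80*95 = (½)*(-13/66)*(12 + 5 - 396/13) - 7600 = (½)*(-13/66)*(-175/13) - 7600 = 175/132 - 7600 = -1003025/132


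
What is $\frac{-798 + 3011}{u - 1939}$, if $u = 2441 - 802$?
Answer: $- \frac{2213}{300} \approx -7.3767$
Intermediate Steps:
$u = 1639$
$\frac{-798 + 3011}{u - 1939} = \frac{-798 + 3011}{1639 - 1939} = \frac{2213}{-300} = 2213 \left(- \frac{1}{300}\right) = - \frac{2213}{300}$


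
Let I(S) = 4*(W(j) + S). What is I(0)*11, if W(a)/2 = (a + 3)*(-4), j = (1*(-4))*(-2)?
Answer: -3872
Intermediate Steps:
j = 8 (j = -4*(-2) = 8)
W(a) = -24 - 8*a (W(a) = 2*((a + 3)*(-4)) = 2*((3 + a)*(-4)) = 2*(-12 - 4*a) = -24 - 8*a)
I(S) = -352 + 4*S (I(S) = 4*((-24 - 8*8) + S) = 4*((-24 - 64) + S) = 4*(-88 + S) = -352 + 4*S)
I(0)*11 = (-352 + 4*0)*11 = (-352 + 0)*11 = -352*11 = -3872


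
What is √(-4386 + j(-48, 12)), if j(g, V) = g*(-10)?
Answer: 3*I*√434 ≈ 62.498*I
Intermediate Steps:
j(g, V) = -10*g
√(-4386 + j(-48, 12)) = √(-4386 - 10*(-48)) = √(-4386 + 480) = √(-3906) = 3*I*√434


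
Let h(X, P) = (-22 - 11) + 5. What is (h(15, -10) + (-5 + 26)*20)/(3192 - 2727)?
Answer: 392/465 ≈ 0.84301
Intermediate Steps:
h(X, P) = -28 (h(X, P) = -33 + 5 = -28)
(h(15, -10) + (-5 + 26)*20)/(3192 - 2727) = (-28 + (-5 + 26)*20)/(3192 - 2727) = (-28 + 21*20)/465 = (-28 + 420)*(1/465) = 392*(1/465) = 392/465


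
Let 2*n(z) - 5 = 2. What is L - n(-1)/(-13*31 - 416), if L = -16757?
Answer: -3921137/234 ≈ -16757.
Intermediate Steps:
n(z) = 7/2 (n(z) = 5/2 + (1/2)*2 = 5/2 + 1 = 7/2)
L - n(-1)/(-13*31 - 416) = -16757 - 7/((-13*31 - 416)*2) = -16757 - 7/((-403 - 416)*2) = -16757 - 7/((-819)*2) = -16757 - (-1)*7/(819*2) = -16757 - 1*(-1/234) = -16757 + 1/234 = -3921137/234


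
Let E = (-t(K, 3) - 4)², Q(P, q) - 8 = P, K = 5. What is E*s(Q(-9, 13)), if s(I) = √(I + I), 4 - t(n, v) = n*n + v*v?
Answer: 676*I*√2 ≈ 956.01*I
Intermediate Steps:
t(n, v) = 4 - n² - v² (t(n, v) = 4 - (n*n + v*v) = 4 - (n² + v²) = 4 + (-n² - v²) = 4 - n² - v²)
Q(P, q) = 8 + P
s(I) = √2*√I (s(I) = √(2*I) = √2*√I)
E = 676 (E = (-(4 - 1*5² - 1*3²) - 4)² = (-(4 - 1*25 - 1*9) - 4)² = (-(4 - 25 - 9) - 4)² = (-1*(-30) - 4)² = (30 - 4)² = 26² = 676)
E*s(Q(-9, 13)) = 676*(√2*√(8 - 9)) = 676*(√2*√(-1)) = 676*(√2*I) = 676*(I*√2) = 676*I*√2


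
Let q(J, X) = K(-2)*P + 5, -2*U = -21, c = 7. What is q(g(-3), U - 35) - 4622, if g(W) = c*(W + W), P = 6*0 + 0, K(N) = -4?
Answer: -4617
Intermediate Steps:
U = 21/2 (U = -1/2*(-21) = 21/2 ≈ 10.500)
P = 0 (P = 0 + 0 = 0)
g(W) = 14*W (g(W) = 7*(W + W) = 7*(2*W) = 14*W)
q(J, X) = 5 (q(J, X) = -4*0 + 5 = 0 + 5 = 5)
q(g(-3), U - 35) - 4622 = 5 - 4622 = -4617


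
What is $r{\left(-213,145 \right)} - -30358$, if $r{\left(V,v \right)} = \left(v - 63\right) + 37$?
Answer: $30477$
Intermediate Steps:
$r{\left(V,v \right)} = -26 + v$ ($r{\left(V,v \right)} = \left(-63 + v\right) + 37 = -26 + v$)
$r{\left(-213,145 \right)} - -30358 = \left(-26 + 145\right) - -30358 = 119 + 30358 = 30477$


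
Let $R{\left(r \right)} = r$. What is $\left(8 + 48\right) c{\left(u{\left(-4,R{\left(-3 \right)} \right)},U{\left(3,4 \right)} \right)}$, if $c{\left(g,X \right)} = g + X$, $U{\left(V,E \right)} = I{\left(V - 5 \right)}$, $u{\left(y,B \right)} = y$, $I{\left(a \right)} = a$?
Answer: $-336$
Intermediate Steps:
$U{\left(V,E \right)} = -5 + V$ ($U{\left(V,E \right)} = V - 5 = -5 + V$)
$c{\left(g,X \right)} = X + g$
$\left(8 + 48\right) c{\left(u{\left(-4,R{\left(-3 \right)} \right)},U{\left(3,4 \right)} \right)} = \left(8 + 48\right) \left(\left(-5 + 3\right) - 4\right) = 56 \left(-2 - 4\right) = 56 \left(-6\right) = -336$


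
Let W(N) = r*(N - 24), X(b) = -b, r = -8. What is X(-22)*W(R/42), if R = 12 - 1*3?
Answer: 29304/7 ≈ 4186.3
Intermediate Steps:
R = 9 (R = 12 - 3 = 9)
W(N) = 192 - 8*N (W(N) = -8*(N - 24) = -8*(-24 + N) = 192 - 8*N)
X(-22)*W(R/42) = (-1*(-22))*(192 - 72/42) = 22*(192 - 72/42) = 22*(192 - 8*3/14) = 22*(192 - 12/7) = 22*(1332/7) = 29304/7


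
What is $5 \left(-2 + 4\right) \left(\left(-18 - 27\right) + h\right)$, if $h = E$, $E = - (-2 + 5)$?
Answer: $-480$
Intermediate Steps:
$E = -3$ ($E = \left(-1\right) 3 = -3$)
$h = -3$
$5 \left(-2 + 4\right) \left(\left(-18 - 27\right) + h\right) = 5 \left(-2 + 4\right) \left(\left(-18 - 27\right) - 3\right) = 5 \cdot 2 \left(-45 - 3\right) = 10 \left(-48\right) = -480$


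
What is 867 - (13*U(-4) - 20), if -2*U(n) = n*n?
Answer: 991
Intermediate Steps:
U(n) = -n²/2 (U(n) = -n*n/2 = -n²/2)
867 - (13*U(-4) - 20) = 867 - (13*(-½*(-4)²) - 20) = 867 - (13*(-½*16) - 20) = 867 - (13*(-8) - 20) = 867 - (-104 - 20) = 867 - 1*(-124) = 867 + 124 = 991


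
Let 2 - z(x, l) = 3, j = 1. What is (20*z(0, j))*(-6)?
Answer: 120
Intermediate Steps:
z(x, l) = -1 (z(x, l) = 2 - 1*3 = 2 - 3 = -1)
(20*z(0, j))*(-6) = (20*(-1))*(-6) = -20*(-6) = 120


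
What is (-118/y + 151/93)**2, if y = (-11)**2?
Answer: 53246209/126630009 ≈ 0.42049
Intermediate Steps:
y = 121
(-118/y + 151/93)**2 = (-118/121 + 151/93)**2 = (7297/11253)**2 = 53246209/126630009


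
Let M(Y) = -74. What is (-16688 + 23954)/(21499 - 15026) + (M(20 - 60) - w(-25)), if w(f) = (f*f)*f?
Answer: 100668889/6473 ≈ 15552.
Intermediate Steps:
w(f) = f**3 (w(f) = f**2*f = f**3)
(-16688 + 23954)/(21499 - 15026) + (M(20 - 60) - w(-25)) = (-16688 + 23954)/(21499 - 15026) + (-74 - 1*(-25)**3) = 7266/6473 + (-74 - 1*(-15625)) = 7266*(1/6473) + (-74 + 15625) = 7266/6473 + 15551 = 100668889/6473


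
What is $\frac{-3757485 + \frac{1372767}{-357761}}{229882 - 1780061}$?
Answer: $\frac{1344282963852}{554593589219} \approx 2.4239$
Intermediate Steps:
$\frac{-3757485 + \frac{1372767}{-357761}}{229882 - 1780061} = \frac{-3757485 + 1372767 \left(- \frac{1}{357761}\right)}{-1550179} = \left(-3757485 - \frac{1372767}{357761}\right) \left(- \frac{1}{1550179}\right) = \left(- \frac{1344282963852}{357761}\right) \left(- \frac{1}{1550179}\right) = \frac{1344282963852}{554593589219}$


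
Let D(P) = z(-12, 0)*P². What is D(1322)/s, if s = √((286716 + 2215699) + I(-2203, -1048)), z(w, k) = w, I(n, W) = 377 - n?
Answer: -20972208*√2504995/2504995 ≈ -13251.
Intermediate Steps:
s = √2504995 (s = √((286716 + 2215699) + (377 - 1*(-2203))) = √(2502415 + (377 + 2203)) = √(2502415 + 2580) = √2504995 ≈ 1582.7)
D(P) = -12*P²
D(1322)/s = (-12*1322²)/(√2504995) = (-12*1747684)*(√2504995/2504995) = -20972208*√2504995/2504995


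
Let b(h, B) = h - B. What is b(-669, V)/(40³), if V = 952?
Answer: -1621/64000 ≈ -0.025328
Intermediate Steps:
b(-669, V)/(40³) = (-669 - 1*952)/(40³) = (-669 - 952)/64000 = -1621*1/64000 = -1621/64000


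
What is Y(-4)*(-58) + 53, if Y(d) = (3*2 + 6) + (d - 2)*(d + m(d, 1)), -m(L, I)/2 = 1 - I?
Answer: -2035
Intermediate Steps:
m(L, I) = -2 + 2*I (m(L, I) = -2*(1 - I) = -2 + 2*I)
Y(d) = 12 + d*(-2 + d) (Y(d) = (3*2 + 6) + (d - 2)*(d + (-2 + 2*1)) = (6 + 6) + (-2 + d)*(d + (-2 + 2)) = 12 + (-2 + d)*(d + 0) = 12 + (-2 + d)*d = 12 + d*(-2 + d))
Y(-4)*(-58) + 53 = (12 + (-4)² - 2*(-4))*(-58) + 53 = (12 + 16 + 8)*(-58) + 53 = 36*(-58) + 53 = -2088 + 53 = -2035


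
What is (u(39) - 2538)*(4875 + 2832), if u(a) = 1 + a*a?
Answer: -7830312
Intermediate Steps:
u(a) = 1 + a²
(u(39) - 2538)*(4875 + 2832) = ((1 + 39²) - 2538)*(4875 + 2832) = ((1 + 1521) - 2538)*7707 = (1522 - 2538)*7707 = -1016*7707 = -7830312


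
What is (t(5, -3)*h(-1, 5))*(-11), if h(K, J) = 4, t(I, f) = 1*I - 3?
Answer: -88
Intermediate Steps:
t(I, f) = -3 + I (t(I, f) = I - 3 = -3 + I)
(t(5, -3)*h(-1, 5))*(-11) = ((-3 + 5)*4)*(-11) = (2*4)*(-11) = 8*(-11) = -88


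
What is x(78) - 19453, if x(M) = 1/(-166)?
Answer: -3229199/166 ≈ -19453.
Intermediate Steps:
x(M) = -1/166
x(78) - 19453 = -1/166 - 19453 = -3229199/166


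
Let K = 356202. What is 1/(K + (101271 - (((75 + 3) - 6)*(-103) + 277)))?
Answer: 1/464612 ≈ 2.1523e-6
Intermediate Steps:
1/(K + (101271 - (((75 + 3) - 6)*(-103) + 277))) = 1/(356202 + (101271 - (((75 + 3) - 6)*(-103) + 277))) = 1/(356202 + (101271 - ((78 - 6)*(-103) + 277))) = 1/(356202 + (101271 - (72*(-103) + 277))) = 1/(356202 + (101271 - (-7416 + 277))) = 1/(356202 + (101271 - 1*(-7139))) = 1/(356202 + (101271 + 7139)) = 1/(356202 + 108410) = 1/464612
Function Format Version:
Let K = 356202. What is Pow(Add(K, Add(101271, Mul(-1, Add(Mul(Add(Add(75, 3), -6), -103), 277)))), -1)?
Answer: Rational(1, 464612) ≈ 2.1523e-6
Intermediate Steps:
Pow(Add(K, Add(101271, Mul(-1, Add(Mul(Add(Add(75, 3), -6), -103), 277)))), -1) = Pow(Add(356202, Add(101271, Mul(-1, Add(Mul(Add(Add(75, 3), -6), -103), 277)))), -1) = Pow(Add(356202, Add(101271, Mul(-1, Add(Mul(Add(78, -6), -103), 277)))), -1) = Pow(Add(356202, Add(101271, Mul(-1, Add(Mul(72, -103), 277)))), -1) = Pow(Add(356202, Add(101271, Mul(-1, Add(-7416, 277)))), -1) = Pow(Add(356202, Add(101271, Mul(-1, -7139))), -1) = Pow(Add(356202, Add(101271, 7139)), -1) = Pow(Add(356202, 108410), -1) = Pow(464612, -1) = Rational(1, 464612)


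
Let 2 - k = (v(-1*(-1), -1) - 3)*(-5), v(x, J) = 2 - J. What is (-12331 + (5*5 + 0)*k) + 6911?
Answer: -5370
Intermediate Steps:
k = 2 (k = 2 - ((2 - 1*(-1)) - 3)*(-5) = 2 - ((2 + 1) - 3)*(-5) = 2 - (3 - 3)*(-5) = 2 - 0*(-5) = 2 - 1*0 = 2 + 0 = 2)
(-12331 + (5*5 + 0)*k) + 6911 = (-12331 + (5*5 + 0)*2) + 6911 = (-12331 + (25 + 0)*2) + 6911 = (-12331 + 25*2) + 6911 = (-12331 + 50) + 6911 = -12281 + 6911 = -5370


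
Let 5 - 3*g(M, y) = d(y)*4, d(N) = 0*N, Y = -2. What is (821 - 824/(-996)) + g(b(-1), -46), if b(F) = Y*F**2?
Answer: 68350/83 ≈ 823.49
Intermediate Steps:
d(N) = 0
b(F) = -2*F**2
g(M, y) = 5/3 (g(M, y) = 5/3 - 0*4 = 5/3 - 1/3*0 = 5/3 + 0 = 5/3)
(821 - 824/(-996)) + g(b(-1), -46) = (821 - 824/(-996)) + 5/3 = (821 - 824*(-1/996)) + 5/3 = (821 + 206/249) + 5/3 = 204635/249 + 5/3 = 68350/83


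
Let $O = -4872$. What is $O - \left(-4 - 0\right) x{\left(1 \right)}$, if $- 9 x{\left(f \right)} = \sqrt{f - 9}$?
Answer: $-4872 - \frac{8 i \sqrt{2}}{9} \approx -4872.0 - 1.2571 i$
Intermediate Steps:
$x{\left(f \right)} = - \frac{\sqrt{-9 + f}}{9}$ ($x{\left(f \right)} = - \frac{\sqrt{f - 9}}{9} = - \frac{\sqrt{-9 + f}}{9}$)
$O - \left(-4 - 0\right) x{\left(1 \right)} = -4872 - \left(-4 - 0\right) \left(- \frac{\sqrt{-9 + 1}}{9}\right) = -4872 - \left(-4 + 0\right) \left(- \frac{\sqrt{-8}}{9}\right) = -4872 - - 4 \left(- \frac{2 i \sqrt{2}}{9}\right) = -4872 - \frac{8 i \sqrt{2}}{9}$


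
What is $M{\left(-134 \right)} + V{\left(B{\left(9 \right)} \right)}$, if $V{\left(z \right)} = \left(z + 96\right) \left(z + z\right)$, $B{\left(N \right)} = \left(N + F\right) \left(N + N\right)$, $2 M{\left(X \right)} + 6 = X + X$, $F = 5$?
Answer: $175255$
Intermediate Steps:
$M{\left(X \right)} = -3 + X$ ($M{\left(X \right)} = -3 + \frac{X + X}{2} = -3 + \frac{2 X}{2} = -3 + X$)
$B{\left(N \right)} = 2 N \left(5 + N\right)$ ($B{\left(N \right)} = \left(N + 5\right) \left(N + N\right) = \left(5 + N\right) 2 N = 2 N \left(5 + N\right)$)
$V{\left(z \right)} = 2 z \left(96 + z\right)$ ($V{\left(z \right)} = \left(96 + z\right) 2 z = 2 z \left(96 + z\right)$)
$M{\left(-134 \right)} + V{\left(B{\left(9 \right)} \right)} = \left(-3 - 134\right) + 2 \cdot 2 \cdot 9 \left(5 + 9\right) \left(96 + 2 \cdot 9 \left(5 + 9\right)\right) = -137 + 2 \cdot 2 \cdot 9 \cdot 14 \left(96 + 2 \cdot 9 \cdot 14\right) = -137 + 2 \cdot 252 \left(96 + 252\right) = -137 + 2 \cdot 252 \cdot 348 = -137 + 175392 = 175255$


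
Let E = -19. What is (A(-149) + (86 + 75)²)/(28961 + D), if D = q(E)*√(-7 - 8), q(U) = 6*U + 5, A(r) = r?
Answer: 186595723/209729434 + 702287*I*√15/209729434 ≈ 0.8897 + 0.012969*I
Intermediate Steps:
q(U) = 5 + 6*U
D = -109*I*√15 (D = (5 + 6*(-19))*√(-7 - 8) = (5 - 114)*√(-15) = -109*I*√15 ≈ -422.16*I)
(A(-149) + (86 + 75)²)/(28961 + D) = (-149 + (86 + 75)²)/(28961 - 109*I*√15) = (-149 + 161²)/(28961 - 109*I*√15) = (-149 + 25921)/(28961 - 109*I*√15) = 25772/(28961 - 109*I*√15)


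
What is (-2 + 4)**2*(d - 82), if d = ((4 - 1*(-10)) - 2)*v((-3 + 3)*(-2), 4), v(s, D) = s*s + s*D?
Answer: -328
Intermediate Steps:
v(s, D) = s**2 + D*s
d = 0 (d = ((4 - 1*(-10)) - 2)*(((-3 + 3)*(-2))*(4 + (-3 + 3)*(-2))) = ((4 + 10) - 2)*((0*(-2))*(4 + 0*(-2))) = (14 - 2)*(0*(4 + 0)) = 12*(0*4) = 12*0 = 0)
(-2 + 4)**2*(d - 82) = (-2 + 4)**2*(0 - 82) = 2**2*(-82) = 4*(-82) = -328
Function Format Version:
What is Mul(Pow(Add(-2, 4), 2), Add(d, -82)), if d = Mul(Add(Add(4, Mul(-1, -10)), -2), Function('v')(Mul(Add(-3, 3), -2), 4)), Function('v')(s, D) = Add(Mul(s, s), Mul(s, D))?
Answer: -328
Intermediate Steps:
Function('v')(s, D) = Add(Pow(s, 2), Mul(D, s))
d = 0 (d = Mul(Add(Add(4, Mul(-1, -10)), -2), Mul(Mul(Add(-3, 3), -2), Add(4, Mul(Add(-3, 3), -2)))) = Mul(Add(Add(4, 10), -2), Mul(Mul(0, -2), Add(4, Mul(0, -2)))) = Mul(Add(14, -2), Mul(0, Add(4, 0))) = Mul(12, Mul(0, 4)) = Mul(12, 0) = 0)
Mul(Pow(Add(-2, 4), 2), Add(d, -82)) = Mul(Pow(Add(-2, 4), 2), Add(0, -82)) = Mul(Pow(2, 2), -82) = Mul(4, -82) = -328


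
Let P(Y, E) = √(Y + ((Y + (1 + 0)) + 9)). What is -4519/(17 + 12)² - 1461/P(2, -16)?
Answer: -4519/841 - 1461*√14/14 ≈ -395.84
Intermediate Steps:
P(Y, E) = √(10 + 2*Y) (P(Y, E) = √(Y + ((Y + 1) + 9)) = √(Y + ((1 + Y) + 9)) = √(Y + (10 + Y)) = √(10 + 2*Y))
-4519/(17 + 12)² - 1461/P(2, -16) = -4519/(17 + 12)² - 1461/√(10 + 2*2) = -4519/(29²) - 1461/√(10 + 4) = -4519/841 - 1461*√14/14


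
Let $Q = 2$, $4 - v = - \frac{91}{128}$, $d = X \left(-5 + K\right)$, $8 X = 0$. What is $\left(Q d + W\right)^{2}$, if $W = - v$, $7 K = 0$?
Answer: $\frac{363609}{16384} \approx 22.193$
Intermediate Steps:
$K = 0$ ($K = \frac{1}{7} \cdot 0 = 0$)
$X = 0$ ($X = \frac{1}{8} \cdot 0 = 0$)
$d = 0$ ($d = 0 \left(-5 + 0\right) = 0 \left(-5\right) = 0$)
$v = \frac{603}{128}$ ($v = 4 - - \frac{91}{128} = 4 + \frac{91}{128} = \frac{603}{128} \approx 4.7109$)
$W = - \frac{603}{128}$ ($W = \left(-1\right) \frac{603}{128} = - \frac{603}{128} \approx -4.7109$)
$\left(Q d + W\right)^{2} = \left(2 \cdot 0 - \frac{603}{128}\right)^{2} = \left(0 - \frac{603}{128}\right)^{2} = \left(- \frac{603}{128}\right)^{2} = \frac{363609}{16384}$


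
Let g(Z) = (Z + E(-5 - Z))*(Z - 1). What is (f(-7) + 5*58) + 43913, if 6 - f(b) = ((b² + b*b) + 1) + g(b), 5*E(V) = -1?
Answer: 220262/5 ≈ 44052.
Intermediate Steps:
E(V) = -⅕ (E(V) = (⅕)*(-1) = -⅕)
g(Z) = (-1 + Z)*(-⅕ + Z) (g(Z) = (Z - ⅕)*(Z - 1) = (-⅕ + Z)*(-1 + Z) = (-1 + Z)*(-⅕ + Z))
f(b) = 24/5 - 3*b² + 6*b/5 (f(b) = 6 - (((b² + b*b) + 1) + (⅕ + b² - 6*b/5)) = 6 - (((b² + b²) + 1) + (⅕ + b² - 6*b/5)) = 6 - ((2*b² + 1) + (⅕ + b² - 6*b/5)) = 6 - ((1 + 2*b²) + (⅕ + b² - 6*b/5)) = 6 - (6/5 + 3*b² - 6*b/5) = 6 + (-6/5 - 3*b² + 6*b/5) = 24/5 - 3*b² + 6*b/5)
(f(-7) + 5*58) + 43913 = ((24/5 - 3*(-7)² + (6/5)*(-7)) + 5*58) + 43913 = ((24/5 - 3*49 - 42/5) + 290) + 43913 = ((24/5 - 147 - 42/5) + 290) + 43913 = (-753/5 + 290) + 43913 = 697/5 + 43913 = 220262/5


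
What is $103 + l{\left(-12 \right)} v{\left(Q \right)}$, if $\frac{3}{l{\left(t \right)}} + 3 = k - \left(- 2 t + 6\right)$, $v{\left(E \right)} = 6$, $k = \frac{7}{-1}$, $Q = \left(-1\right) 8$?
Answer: $\frac{2051}{20} \approx 102.55$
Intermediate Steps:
$Q = -8$
$k = -7$ ($k = 7 \left(-1\right) = -7$)
$l{\left(t \right)} = \frac{3}{-16 + 2 t}$ ($l{\left(t \right)} = \frac{3}{-3 - \left(13 - 2 t\right)} = \frac{3}{-3 + \left(-7 + \left(-6 + 2 t\right)\right)} = \frac{3}{-3 + \left(-13 + 2 t\right)} = \frac{3}{-16 + 2 t}$)
$103 + l{\left(-12 \right)} v{\left(Q \right)} = 103 + \frac{3}{2 \left(-8 - 12\right)} 6 = 103 + \frac{3}{2 \left(-20\right)} 6 = 103 + \frac{3}{2} \left(- \frac{1}{20}\right) 6 = 103 - \frac{9}{20} = \frac{2051}{20}$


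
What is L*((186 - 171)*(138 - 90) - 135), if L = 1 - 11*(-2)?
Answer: 13455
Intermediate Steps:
L = 23 (L = 1 + 22 = 23)
L*((186 - 171)*(138 - 90) - 135) = 23*((186 - 171)*(138 - 90) - 135) = 23*(15*48 - 135) = 23*(720 - 135) = 23*585 = 13455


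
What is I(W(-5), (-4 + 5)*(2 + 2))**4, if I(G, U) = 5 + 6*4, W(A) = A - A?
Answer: 707281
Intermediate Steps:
W(A) = 0
I(G, U) = 29 (I(G, U) = 5 + 24 = 29)
I(W(-5), (-4 + 5)*(2 + 2))**4 = 29**4 = 707281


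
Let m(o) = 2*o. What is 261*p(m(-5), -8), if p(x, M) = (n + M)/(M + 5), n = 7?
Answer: 87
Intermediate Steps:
p(x, M) = (7 + M)/(5 + M) (p(x, M) = (7 + M)/(M + 5) = (7 + M)/(5 + M))
261*p(m(-5), -8) = 261*((7 - 8)/(5 - 8)) = 261*(-1/(-3)) = 261*(-1/3*(-1)) = 261*(1/3) = 87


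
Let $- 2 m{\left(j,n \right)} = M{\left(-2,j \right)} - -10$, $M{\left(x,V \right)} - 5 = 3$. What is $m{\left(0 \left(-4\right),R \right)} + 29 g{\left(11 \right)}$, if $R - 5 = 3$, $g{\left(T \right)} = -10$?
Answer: $-299$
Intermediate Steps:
$M{\left(x,V \right)} = 8$ ($M{\left(x,V \right)} = 5 + 3 = 8$)
$R = 8$ ($R = 5 + 3 = 8$)
$m{\left(j,n \right)} = -9$ ($m{\left(j,n \right)} = - \frac{8 - -10}{2} = - \frac{8 + 10}{2} = \left(- \frac{1}{2}\right) 18 = -9$)
$m{\left(0 \left(-4\right),R \right)} + 29 g{\left(11 \right)} = -9 + 29 \left(-10\right) = -9 - 290 = -299$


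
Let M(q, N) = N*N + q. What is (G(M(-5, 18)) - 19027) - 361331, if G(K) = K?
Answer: -380039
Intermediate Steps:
M(q, N) = q + N² (M(q, N) = N² + q = q + N²)
(G(M(-5, 18)) - 19027) - 361331 = ((-5 + 18²) - 19027) - 361331 = ((-5 + 324) - 19027) - 361331 = (319 - 19027) - 361331 = -18708 - 361331 = -380039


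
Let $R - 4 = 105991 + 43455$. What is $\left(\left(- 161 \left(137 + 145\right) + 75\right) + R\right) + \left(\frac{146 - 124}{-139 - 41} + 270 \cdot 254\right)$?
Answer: $\frac{15543259}{90} \approx 1.727 \cdot 10^{5}$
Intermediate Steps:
$R = 149450$ ($R = 4 + \left(105991 + 43455\right) = 4 + 149446 = 149450$)
$\left(\left(- 161 \left(137 + 145\right) + 75\right) + R\right) + \left(\frac{146 - 124}{-139 - 41} + 270 \cdot 254\right) = \left(\left(- 161 \left(137 + 145\right) + 75\right) + 149450\right) + \left(\frac{146 - 124}{-139 - 41} + 270 \cdot 254\right) = \left(\left(\left(-161\right) 282 + 75\right) + 149450\right) + \left(\frac{22}{-180} + 68580\right) = \left(\left(-45402 + 75\right) + 149450\right) + \left(22 \left(- \frac{1}{180}\right) + 68580\right) = \left(-45327 + 149450\right) + \left(- \frac{11}{90} + 68580\right) = 104123 + \frac{6172189}{90} = \frac{15543259}{90}$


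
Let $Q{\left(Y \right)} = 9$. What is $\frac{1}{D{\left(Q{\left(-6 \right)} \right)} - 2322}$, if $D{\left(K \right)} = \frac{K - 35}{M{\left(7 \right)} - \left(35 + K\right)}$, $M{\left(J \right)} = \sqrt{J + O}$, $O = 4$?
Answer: $- \frac{2234353}{5186839820} - \frac{13 \sqrt{11}}{5186839820} \approx -0.00043078$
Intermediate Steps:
$M{\left(J \right)} = \sqrt{4 + J}$ ($M{\left(J \right)} = \sqrt{J + 4} = \sqrt{4 + J}$)
$D{\left(K \right)} = \frac{-35 + K}{-35 + \sqrt{11} - K}$ ($D{\left(K \right)} = \frac{K - 35}{\sqrt{4 + 7} - \left(35 + K\right)} = \frac{-35 + K}{\sqrt{11} - \left(35 + K\right)} = \frac{-35 + K}{-35 + \sqrt{11} - K}$)
$\frac{1}{D{\left(Q{\left(-6 \right)} \right)} - 2322} = \frac{1}{\frac{35 - 9}{35 + 9 - \sqrt{11}} - 2322} = \frac{1}{\frac{35 - 9}{44 - \sqrt{11}} - 2322} = \frac{1}{\frac{1}{44 - \sqrt{11}} \cdot 26 - 2322} = \frac{1}{\frac{26}{44 - \sqrt{11}} - 2322} = \frac{1}{-2322 + \frac{26}{44 - \sqrt{11}}}$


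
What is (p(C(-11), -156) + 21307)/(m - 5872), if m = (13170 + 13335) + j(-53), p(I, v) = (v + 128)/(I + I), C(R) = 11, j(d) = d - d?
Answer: 234363/226963 ≈ 1.0326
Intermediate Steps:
j(d) = 0
p(I, v) = (128 + v)/(2*I) (p(I, v) = (128 + v)/((2*I)) = (128 + v)*(1/(2*I)) = (128 + v)/(2*I))
m = 26505 (m = (13170 + 13335) + 0 = 26505 + 0 = 26505)
(p(C(-11), -156) + 21307)/(m - 5872) = ((1/2)*(128 - 156)/11 + 21307)/(26505 - 5872) = ((1/2)*(1/11)*(-28) + 21307)/20633 = (-14/11 + 21307)*(1/20633) = (234363/11)*(1/20633) = 234363/226963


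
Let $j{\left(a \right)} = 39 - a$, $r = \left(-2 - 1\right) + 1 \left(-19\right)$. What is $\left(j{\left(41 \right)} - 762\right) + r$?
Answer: $-786$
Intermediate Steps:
$r = -22$ ($r = -3 - 19 = -22$)
$\left(j{\left(41 \right)} - 762\right) + r = \left(\left(39 - 41\right) - 762\right) - 22 = \left(-2 - 762\right) - 22 = -764 - 22 = -786$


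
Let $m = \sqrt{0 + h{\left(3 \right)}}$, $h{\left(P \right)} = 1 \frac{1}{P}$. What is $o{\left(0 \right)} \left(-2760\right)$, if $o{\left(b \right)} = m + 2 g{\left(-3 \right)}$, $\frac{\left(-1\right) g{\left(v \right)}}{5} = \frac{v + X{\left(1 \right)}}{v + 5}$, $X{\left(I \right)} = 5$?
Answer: $27600 - 920 \sqrt{3} \approx 26007.0$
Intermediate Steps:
$g{\left(v \right)} = -5$ ($g{\left(v \right)} = - 5 \frac{v + 5}{v + 5} = - 5 \frac{5 + v}{5 + v} = \left(-5\right) 1 = -5$)
$h{\left(P \right)} = \frac{1}{P}$
$m = \frac{\sqrt{3}}{3}$ ($m = \sqrt{0 + \frac{1}{3}} = \sqrt{\frac{1}{3}} = \frac{\sqrt{3}}{3} \approx 0.57735$)
$o{\left(b \right)} = -10 + \frac{\sqrt{3}}{3}$ ($o{\left(b \right)} = \frac{\sqrt{3}}{3} + 2 \left(-5\right) = \frac{\sqrt{3}}{3} - 10 = -10 + \frac{\sqrt{3}}{3}$)
$o{\left(0 \right)} \left(-2760\right) = \left(-10 + \frac{\sqrt{3}}{3}\right) \left(-2760\right) = 27600 - 920 \sqrt{3}$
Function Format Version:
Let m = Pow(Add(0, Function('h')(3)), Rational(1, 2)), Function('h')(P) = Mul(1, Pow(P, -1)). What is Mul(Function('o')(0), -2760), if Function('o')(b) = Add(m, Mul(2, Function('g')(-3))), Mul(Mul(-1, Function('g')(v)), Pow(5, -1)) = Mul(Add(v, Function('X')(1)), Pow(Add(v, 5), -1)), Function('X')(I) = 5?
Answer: Add(27600, Mul(-920, Pow(3, Rational(1, 2)))) ≈ 26007.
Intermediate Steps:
Function('g')(v) = -5 (Function('g')(v) = Mul(-5, Mul(Add(v, 5), Pow(Add(v, 5), -1))) = Mul(-5, Mul(Add(5, v), Pow(Add(5, v), -1))) = Mul(-5, 1) = -5)
Function('h')(P) = Pow(P, -1)
m = Mul(Rational(1, 3), Pow(3, Rational(1, 2))) (m = Pow(Add(0, Pow(3, -1)), Rational(1, 2)) = Pow(Add(0, Rational(1, 3)), Rational(1, 2)) = Pow(Rational(1, 3), Rational(1, 2)) = Mul(Rational(1, 3), Pow(3, Rational(1, 2))) ≈ 0.57735)
Function('o')(b) = Add(-10, Mul(Rational(1, 3), Pow(3, Rational(1, 2)))) (Function('o')(b) = Add(Mul(Rational(1, 3), Pow(3, Rational(1, 2))), Mul(2, -5)) = Add(Mul(Rational(1, 3), Pow(3, Rational(1, 2))), -10) = Add(-10, Mul(Rational(1, 3), Pow(3, Rational(1, 2)))))
Mul(Function('o')(0), -2760) = Mul(Add(-10, Mul(Rational(1, 3), Pow(3, Rational(1, 2)))), -2760) = Add(27600, Mul(-920, Pow(3, Rational(1, 2))))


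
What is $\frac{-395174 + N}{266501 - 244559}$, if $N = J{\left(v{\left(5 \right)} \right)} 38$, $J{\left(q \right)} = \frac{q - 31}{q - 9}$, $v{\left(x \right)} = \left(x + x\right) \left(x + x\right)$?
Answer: $- \frac{17979106}{998361} \approx -18.009$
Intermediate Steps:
$v{\left(x \right)} = 4 x^{2}$ ($v{\left(x \right)} = 2 x 2 x = 4 x^{2}$)
$J{\left(q \right)} = \frac{-31 + q}{-9 + q}$
$N = \frac{2622}{91}$ ($N = \frac{-31 + 4 \cdot 5^{2}}{-9 + 4 \cdot 5^{2}} \cdot 38 = \frac{-31 + 4 \cdot 25}{-9 + 4 \cdot 25} \cdot 38 = \frac{-31 + 100}{-9 + 100} \cdot 38 = \frac{1}{91} \cdot 69 \cdot 38 = \frac{69}{91} \cdot 38 = \frac{2622}{91} \approx 28.813$)
$\frac{-395174 + N}{266501 - 244559} = \frac{-395174 + \frac{2622}{91}}{266501 - 244559} = - \frac{35958212}{91 \cdot 21942} = \left(- \frac{35958212}{91}\right) \frac{1}{21942} = - \frac{17979106}{998361}$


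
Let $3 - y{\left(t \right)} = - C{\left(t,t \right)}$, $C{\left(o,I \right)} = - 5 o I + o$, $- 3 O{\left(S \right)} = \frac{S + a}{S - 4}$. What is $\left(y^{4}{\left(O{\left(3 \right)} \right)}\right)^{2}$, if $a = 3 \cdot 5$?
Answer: $731086699811838561$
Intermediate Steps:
$a = 15$
$O{\left(S \right)} = - \frac{15 + S}{3 \left(-4 + S\right)}$ ($O{\left(S \right)} = - \frac{\left(S + 15\right) \frac{1}{S - 4}}{3} = - \frac{\left(15 + S\right) \frac{1}{-4 + S}}{3} = - \frac{\frac{1}{-4 + S} \left(15 + S\right)}{3} = - \frac{15 + S}{3 \left(-4 + S\right)}$)
$C{\left(o,I \right)} = o - 5 I o$ ($C{\left(o,I \right)} = - 5 I o + o = o - 5 I o$)
$y{\left(t \right)} = 3 + t \left(1 - 5 t\right)$ ($y{\left(t \right)} = 3 - - t \left(1 - 5 t\right) = 3 + t \left(1 - 5 t\right)$)
$\left(y^{4}{\left(O{\left(3 \right)} \right)}\right)^{2} = \left(\left(3 - \frac{-15 - 3}{3 \left(-4 + 3\right)} \left(-1 + 5 \frac{-15 - 3}{3 \left(-4 + 3\right)}\right)\right)^{4}\right)^{2} = \left(\left(3 - \frac{-15 - 3}{3 \left(-1\right)} \left(-1 + 5 \frac{-15 - 3}{3 \left(-1\right)}\right)\right)^{4}\right)^{2} = \left(\left(3 - \frac{1}{3} \left(-1\right) \left(-18\right) \left(-1 + 5 \cdot \frac{1}{3} \left(-1\right) \left(-18\right)\right)\right)^{4}\right)^{2} = \left(\left(3 - 6 \left(-1 + 5 \cdot 6\right)\right)^{4}\right)^{2} = \left(\left(3 - 6 \left(-1 + 30\right)\right)^{4}\right)^{2} = \left(\left(3 - 6 \cdot 29\right)^{4}\right)^{2} = \left(\left(3 - 174\right)^{4}\right)^{2} = \left(\left(-171\right)^{4}\right)^{2} = 855036081^{2} = 731086699811838561$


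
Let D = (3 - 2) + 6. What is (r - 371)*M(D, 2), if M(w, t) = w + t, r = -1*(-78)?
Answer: -2637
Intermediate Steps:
r = 78
D = 7 (D = 1 + 6 = 7)
M(w, t) = t + w
(r - 371)*M(D, 2) = (78 - 371)*(2 + 7) = -293*9 = -2637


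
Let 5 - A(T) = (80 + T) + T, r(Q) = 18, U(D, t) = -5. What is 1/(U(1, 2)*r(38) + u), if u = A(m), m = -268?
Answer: 1/371 ≈ 0.0026954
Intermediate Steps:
A(T) = -75 - 2*T (A(T) = 5 - ((80 + T) + T) = 5 - (80 + 2*T) = 5 + (-80 - 2*T) = -75 - 2*T)
u = 461 (u = -75 - 2*(-268) = -75 + 536 = 461)
1/(U(1, 2)*r(38) + u) = 1/(-5*18 + 461) = 1/(-90 + 461) = 1/371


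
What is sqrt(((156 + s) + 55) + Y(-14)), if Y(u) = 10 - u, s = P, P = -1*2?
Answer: sqrt(233) ≈ 15.264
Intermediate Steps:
P = -2
s = -2
sqrt(((156 + s) + 55) + Y(-14)) = sqrt(((156 - 2) + 55) + (10 - 1*(-14))) = sqrt((154 + 55) + (10 + 14)) = sqrt(209 + 24) = sqrt(233)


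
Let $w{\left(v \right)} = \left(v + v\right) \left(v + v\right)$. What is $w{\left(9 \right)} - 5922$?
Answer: $-5598$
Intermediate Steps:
$w{\left(v \right)} = 4 v^{2}$ ($w{\left(v \right)} = 2 v 2 v = 4 v^{2}$)
$w{\left(9 \right)} - 5922 = 4 \cdot 9^{2} - 5922 = 4 \cdot 81 - 5922 = 324 - 5922 = -5598$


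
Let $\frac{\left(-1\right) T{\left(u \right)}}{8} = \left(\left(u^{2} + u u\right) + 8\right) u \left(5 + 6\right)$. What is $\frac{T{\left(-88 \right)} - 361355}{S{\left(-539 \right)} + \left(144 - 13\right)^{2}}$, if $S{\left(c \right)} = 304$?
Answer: $\frac{119639669}{17465} \approx 6850.3$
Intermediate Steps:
$T{\left(u \right)} = - 88 u \left(8 + 2 u^{2}\right)$ ($T{\left(u \right)} = - 8 \left(\left(u^{2} + u u\right) + 8\right) u \left(5 + 6\right) = - 8 \left(\left(u^{2} + u^{2}\right) + 8\right) u 11 = - 8 \left(2 u^{2} + 8\right) 11 u = - 8 \left(8 + 2 u^{2}\right) 11 u = - 8 \cdot 11 u \left(8 + 2 u^{2}\right) = - 88 u \left(8 + 2 u^{2}\right)$)
$\frac{T{\left(-88 \right)} - 361355}{S{\left(-539 \right)} + \left(144 - 13\right)^{2}} = \frac{\left(-176\right) \left(-88\right) \left(4 + \left(-88\right)^{2}\right) - 361355}{304 + \left(144 - 13\right)^{2}} = \frac{\left(-176\right) \left(-88\right) \left(4 + 7744\right) - 361355}{304 + 131^{2}} = \frac{\left(-176\right) \left(-88\right) 7748 - 361355}{304 + 17161} = \frac{120001024 - 361355}{17465} = 119639669 \cdot \frac{1}{17465} = \frac{119639669}{17465}$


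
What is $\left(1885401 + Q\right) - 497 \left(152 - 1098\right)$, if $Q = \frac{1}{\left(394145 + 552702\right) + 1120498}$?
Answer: $\frac{4869761390236}{2067345} \approx 2.3556 \cdot 10^{6}$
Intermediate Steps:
$Q = \frac{1}{2067345}$ ($Q = \frac{1}{946847 + 1120498} = \frac{1}{2067345} \approx 4.8371 \cdot 10^{-7}$)
$\left(1885401 + Q\right) - 497 \left(152 - 1098\right) = \left(1885401 + \frac{1}{2067345}\right) - 497 \left(152 - 1098\right) = \frac{3897774330346}{2067345} - -470162 = \frac{3897774330346}{2067345} + 470162 = \frac{4869761390236}{2067345}$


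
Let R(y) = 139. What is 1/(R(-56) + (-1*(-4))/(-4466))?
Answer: 2233/310385 ≈ 0.0071943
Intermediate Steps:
1/(R(-56) + (-1*(-4))/(-4466)) = 1/(139 + (-1*(-4))/(-4466)) = 1/(139 - 1/4466*4) = 1/(139 - 2/2233) = 1/(310385/2233) = 2233/310385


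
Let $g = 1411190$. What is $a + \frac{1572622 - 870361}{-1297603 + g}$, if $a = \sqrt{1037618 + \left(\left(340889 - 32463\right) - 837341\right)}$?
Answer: $\frac{702261}{113587} + \sqrt{508703} \approx 719.42$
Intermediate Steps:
$a = \sqrt{508703}$ ($a = \sqrt{1037618 + \left(308426 - 837341\right)} = \sqrt{1037618 - 528915} = \sqrt{508703} \approx 713.23$)
$a + \frac{1572622 - 870361}{-1297603 + g} = \sqrt{508703} + \frac{1572622 - 870361}{-1297603 + 1411190} = \sqrt{508703} + \frac{702261}{113587} = \frac{702261}{113587} + \sqrt{508703}$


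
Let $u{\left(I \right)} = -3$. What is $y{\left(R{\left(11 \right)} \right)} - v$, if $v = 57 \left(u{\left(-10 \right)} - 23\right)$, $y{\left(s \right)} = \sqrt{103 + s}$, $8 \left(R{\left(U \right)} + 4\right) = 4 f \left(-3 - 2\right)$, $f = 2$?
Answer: $1482 + \sqrt{94} \approx 1491.7$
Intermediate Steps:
$R{\left(U \right)} = -9$ ($R{\left(U \right)} = -4 + \frac{4 \cdot 2 \left(-3 - 2\right)}{8} = -4 + \frac{8 \left(-3 - 2\right)}{8} = -4 + \frac{8 \left(-5\right)}{8} = -4 + \frac{1}{8} \left(-40\right) = -4 - 5 = -9$)
$v = -1482$ ($v = 57 \left(-3 - 23\right) = 57 \left(-26\right) = -1482$)
$y{\left(R{\left(11 \right)} \right)} - v = \sqrt{103 - 9} - -1482 = \sqrt{94} + 1482 = 1482 + \sqrt{94}$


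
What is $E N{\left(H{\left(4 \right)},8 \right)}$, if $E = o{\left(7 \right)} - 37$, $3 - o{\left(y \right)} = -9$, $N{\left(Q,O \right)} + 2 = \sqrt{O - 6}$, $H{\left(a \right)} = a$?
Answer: $50 - 25 \sqrt{2} \approx 14.645$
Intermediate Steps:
$N{\left(Q,O \right)} = -2 + \sqrt{-6 + O}$ ($N{\left(Q,O \right)} = -2 + \sqrt{O - 6} = -2 + \sqrt{-6 + O}$)
$o{\left(y \right)} = 12$ ($o{\left(y \right)} = 3 - -9 = 3 + 9 = 12$)
$E = -25$ ($E = 12 - 37 = -25$)
$E N{\left(H{\left(4 \right)},8 \right)} = - 25 \left(-2 + \sqrt{-6 + 8}\right) = - 25 \left(-2 + \sqrt{2}\right) = 50 - 25 \sqrt{2}$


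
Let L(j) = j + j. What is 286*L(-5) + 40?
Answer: -2820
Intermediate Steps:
L(j) = 2*j
286*L(-5) + 40 = 286*(2*(-5)) + 40 = 286*(-10) + 40 = -2860 + 40 = -2820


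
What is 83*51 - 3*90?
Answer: 3963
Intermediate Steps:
83*51 - 3*90 = 4233 - 270 = 3963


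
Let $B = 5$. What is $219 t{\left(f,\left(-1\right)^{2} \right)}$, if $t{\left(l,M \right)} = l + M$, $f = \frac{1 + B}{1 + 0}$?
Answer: $1533$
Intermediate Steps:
$f = 6$ ($f = \frac{1 + 5}{1 + 0} = \frac{6}{1} = 6 \cdot 1 = 6$)
$t{\left(l,M \right)} = M + l$
$219 t{\left(f,\left(-1\right)^{2} \right)} = 219 \left(\left(-1\right)^{2} + 6\right) = 219 \left(1 + 6\right) = 219 \cdot 7 = 1533$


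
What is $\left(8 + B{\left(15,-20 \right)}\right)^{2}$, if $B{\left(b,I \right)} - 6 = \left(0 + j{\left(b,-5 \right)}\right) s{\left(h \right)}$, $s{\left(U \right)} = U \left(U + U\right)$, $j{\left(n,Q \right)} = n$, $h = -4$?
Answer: $244036$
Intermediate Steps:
$s{\left(U \right)} = 2 U^{2}$ ($s{\left(U \right)} = U 2 U = 2 U^{2}$)
$B{\left(b,I \right)} = 6 + 32 b$ ($B{\left(b,I \right)} = 6 + \left(0 + b\right) 2 \left(-4\right)^{2} = 6 + b 2 \cdot 16 = 6 + b 32 = 6 + 32 b$)
$\left(8 + B{\left(15,-20 \right)}\right)^{2} = \left(8 + \left(6 + 32 \cdot 15\right)\right)^{2} = \left(8 + \left(6 + 480\right)\right)^{2} = \left(8 + 486\right)^{2} = 494^{2} = 244036$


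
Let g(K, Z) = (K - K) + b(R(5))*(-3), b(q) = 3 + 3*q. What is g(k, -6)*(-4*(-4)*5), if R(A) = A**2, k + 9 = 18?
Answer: -18720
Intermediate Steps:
k = 9 (k = -9 + 18 = 9)
g(K, Z) = -234 (g(K, Z) = (K - K) + (3 + 3*5**2)*(-3) = 0 + (3 + 3*25)*(-3) = 0 + (3 + 75)*(-3) = 0 + 78*(-3) = 0 - 234 = -234)
g(k, -6)*(-4*(-4)*5) = -234*(-4*(-4))*5 = -3744*5 = -234*80 = -18720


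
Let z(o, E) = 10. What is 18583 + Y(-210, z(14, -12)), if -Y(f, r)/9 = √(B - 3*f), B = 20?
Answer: 18583 - 45*√26 ≈ 18354.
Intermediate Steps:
Y(f, r) = -9*√(20 - 3*f)
18583 + Y(-210, z(14, -12)) = 18583 - 9*√(20 - 3*(-210)) = 18583 - 9*√(20 + 630) = 18583 - 45*√26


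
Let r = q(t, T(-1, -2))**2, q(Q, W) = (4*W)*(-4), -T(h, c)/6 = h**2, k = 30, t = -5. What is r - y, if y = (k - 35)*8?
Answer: 9256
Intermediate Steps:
T(h, c) = -6*h**2
q(Q, W) = -16*W
r = 9216 (r = (-(-96)*(-1)**2)**2 = (-(-96))**2 = (-16*(-6))**2 = 96**2 = 9216)
y = -40 (y = (30 - 35)*8 = -5*8 = -40)
r - y = 9216 - 1*(-40) = 9216 + 40 = 9256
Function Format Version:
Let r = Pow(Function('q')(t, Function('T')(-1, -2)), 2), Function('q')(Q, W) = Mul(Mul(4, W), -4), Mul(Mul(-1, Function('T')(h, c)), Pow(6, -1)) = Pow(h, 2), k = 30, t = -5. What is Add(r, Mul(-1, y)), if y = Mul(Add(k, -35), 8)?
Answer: 9256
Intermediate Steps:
Function('T')(h, c) = Mul(-6, Pow(h, 2))
Function('q')(Q, W) = Mul(-16, W)
r = 9216 (r = Pow(Mul(-16, Mul(-6, Pow(-1, 2))), 2) = Pow(Mul(-16, Mul(-6, 1)), 2) = Pow(Mul(-16, -6), 2) = Pow(96, 2) = 9216)
y = -40 (y = Mul(Add(30, -35), 8) = Mul(-5, 8) = -40)
Add(r, Mul(-1, y)) = Add(9216, Mul(-1, -40)) = Add(9216, 40) = 9256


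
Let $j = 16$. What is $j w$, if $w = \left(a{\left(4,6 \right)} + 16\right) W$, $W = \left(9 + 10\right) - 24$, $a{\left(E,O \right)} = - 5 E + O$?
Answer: $-160$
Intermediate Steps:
$a{\left(E,O \right)} = O - 5 E$
$W = -5$ ($W = 19 - 24 = -5$)
$w = -10$ ($w = \left(\left(6 - 20\right) + 16\right) \left(-5\right) = \left(-14 + 16\right) \left(-5\right) = 2 \left(-5\right) = -10$)
$j w = 16 \left(-10\right) = -160$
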